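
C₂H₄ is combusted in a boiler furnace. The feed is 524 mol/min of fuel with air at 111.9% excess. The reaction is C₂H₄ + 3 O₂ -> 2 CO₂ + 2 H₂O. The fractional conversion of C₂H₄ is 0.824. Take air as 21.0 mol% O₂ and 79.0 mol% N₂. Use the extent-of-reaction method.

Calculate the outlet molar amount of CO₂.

Stoichiometric O₂ = 3 × 524 = 1572 mol/min; O₂ fed = 1572 × 2.119 = 3331 mol/min.
N₂ fed = 3331 × 79/21 = 12530 mol/min.
Fuel reacted = 0.824 × 524 → ξ = 431.8 mol/min.
Outlet (n = n₀ + ν ξ):
  C₂H₄: 524 − 1(431.8) = 92.22
  O₂: 3331 − 3(431.8) = 2036
  N₂: 12530 (inert)
  CO₂: 0 + 2(431.8) = 863.6
  H₂O: 0 + 2(431.8) = 863.6

864 mol/min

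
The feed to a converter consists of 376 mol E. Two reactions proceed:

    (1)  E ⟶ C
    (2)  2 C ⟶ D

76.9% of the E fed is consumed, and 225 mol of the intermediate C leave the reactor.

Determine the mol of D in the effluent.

Conversion of E: E consumed = 1ξ₁ = 0.769 × 376 → ξ₁ = 289.1 mol.
C balance: n_C = 0 + 1ξ₁ − 2ξ₂ = 225 → ξ₂ = (1·289.1 − 225)/2 = 32.07 mol.
Outlet amounts (n = n₀ + Σ ν·ξ):
  E: 376 − 1(289.1) = 86.86
  C: 0 + 1(289.1) − 2(32.07) = 225
  D: 0 + 1(32.07) = 32.07

32.1 mol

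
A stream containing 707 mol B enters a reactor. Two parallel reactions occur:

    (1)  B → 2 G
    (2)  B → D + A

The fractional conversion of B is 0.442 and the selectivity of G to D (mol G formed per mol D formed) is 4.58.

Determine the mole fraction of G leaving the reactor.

0.427

Conversion of B: B consumed = 0.442 × 707 = 312.5 mol = 1ξ₁ + 1ξ₂.
Selectivity: 2ξ₁ / (1ξ₂) = 4.58 → ξ₁ = 2.29 ξ₂.
Substitute: (1·2.29 + 1) ξ₂ = 312.5 → ξ₂ = 94.98 mol, ξ₁ = 217.5 mol.
Outlet amounts (n = n₀ + Σ ν·ξ):
  B: 707 − 1(217.5) − 1(94.98) = 394.5
  G: 0 + 2(217.5) = 435
  D: 0 + 1(94.98) = 94.98
  A: 0 + 1(94.98) = 94.98
Total out = 1019 mol; y_G = 435 / 1019 = 0.4267.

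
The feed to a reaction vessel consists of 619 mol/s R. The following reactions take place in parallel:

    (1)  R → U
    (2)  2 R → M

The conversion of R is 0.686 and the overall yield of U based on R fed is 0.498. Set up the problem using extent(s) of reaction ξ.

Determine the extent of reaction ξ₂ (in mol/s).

ξ₂ = 58.2 mol/s

Yield of U: 1ξ₁ / 619 = 0.498 → ξ₁ = 308.3 mol/s.
Conversion of R: 1ξ₁ + 2ξ₂ = 0.686 × 619 = 424.6 → ξ₂ = 58.19 mol/s.
Outlet amounts (n = n₀ + Σ ν·ξ):
  R: 619 − 1(308.3) − 2(58.19) = 194.4
  U: 0 + 1(308.3) = 308.3
  M: 0 + 1(58.19) = 58.19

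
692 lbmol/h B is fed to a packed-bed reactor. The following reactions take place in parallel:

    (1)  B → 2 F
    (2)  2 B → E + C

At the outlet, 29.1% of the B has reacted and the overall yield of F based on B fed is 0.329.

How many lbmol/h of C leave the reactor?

Yield of F: 2ξ₁ / 692 = 0.329 → ξ₁ = 113.8 lbmol/h.
Conversion of B: 1ξ₁ + 2ξ₂ = 0.291 × 692 = 201.4 → ξ₂ = 43.77 lbmol/h.
Outlet amounts (n = n₀ + Σ ν·ξ):
  B: 692 − 1(113.8) − 2(43.77) = 490.6
  F: 0 + 2(113.8) = 227.7
  E: 0 + 1(43.77) = 43.77
  C: 0 + 1(43.77) = 43.77

43.8 lbmol/h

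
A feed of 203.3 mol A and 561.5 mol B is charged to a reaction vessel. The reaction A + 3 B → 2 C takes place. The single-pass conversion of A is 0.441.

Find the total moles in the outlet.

585 mol

A reacted = 0.441 × 203.3 = 89.66 mol; ν_A = −1, so ξ = 89.66/1 = 89.66 mol.
Outlet amounts (n = n₀ + ν ξ):
  A: 203.3 − 1(89.66) = 113.6
  B: 561.5 − 3(89.66) = 292.5
  C: 0 + 2(89.66) = 179.3
Total out = 113.6 + 292.5 + 179.3 = 585.5 mol.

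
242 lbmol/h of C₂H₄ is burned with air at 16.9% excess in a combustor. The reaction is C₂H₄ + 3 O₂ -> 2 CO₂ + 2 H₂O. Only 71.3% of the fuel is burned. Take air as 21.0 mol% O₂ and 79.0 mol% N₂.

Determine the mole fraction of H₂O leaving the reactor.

Stoichiometric O₂ = 3 × 242 = 726 lbmol/h; O₂ fed = 726 × 1.169 = 848.7 lbmol/h.
N₂ fed = 848.7 × 79/21 = 3193 lbmol/h.
Fuel reacted = 0.713 × 242 → ξ = 172.5 lbmol/h.
Outlet (n = n₀ + ν ξ):
  C₂H₄: 242 − 1(172.5) = 69.45
  O₂: 848.7 − 3(172.5) = 331.1
  N₂: 3193 (inert)
  CO₂: 0 + 2(172.5) = 345.1
  H₂O: 0 + 2(172.5) = 345.1
Total out = 4283 lbmol/h; y_H₂O = 345.1 / 4283 = 0.08056.

0.0806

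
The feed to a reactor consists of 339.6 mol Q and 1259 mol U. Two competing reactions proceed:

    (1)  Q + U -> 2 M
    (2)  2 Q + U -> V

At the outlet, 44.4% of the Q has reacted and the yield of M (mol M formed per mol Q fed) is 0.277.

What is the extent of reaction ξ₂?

ξ₂ = 51.9 mol

Yield of M: 2ξ₁ / 339.6 = 0.277 → ξ₁ = 47.03 mol.
Conversion of Q: 1ξ₁ + 2ξ₂ = 0.444 × 339.6 = 150.8 → ξ₂ = 51.87 mol.
Outlet amounts (n = n₀ + Σ ν·ξ):
  Q: 339.6 − 1(47.03) − 2(51.87) = 188.8
  U: 1259 − 1(47.03) − 1(51.87) = 1160
  M: 0 + 2(47.03) = 94.07
  V: 0 + 1(51.87) = 51.87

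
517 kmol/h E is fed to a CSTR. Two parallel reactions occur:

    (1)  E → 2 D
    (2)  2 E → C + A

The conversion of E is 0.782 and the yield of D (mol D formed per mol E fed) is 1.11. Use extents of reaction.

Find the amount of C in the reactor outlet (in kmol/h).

Yield of D: 2ξ₁ / 517 = 1.11 → ξ₁ = 286.9 kmol/h.
Conversion of E: 1ξ₁ + 2ξ₂ = 0.782 × 517 = 404.3 → ξ₂ = 58.68 kmol/h.
Outlet amounts (n = n₀ + Σ ν·ξ):
  E: 517 − 1(286.9) − 2(58.68) = 112.7
  D: 0 + 2(286.9) = 573.9
  C: 0 + 1(58.68) = 58.68
  A: 0 + 1(58.68) = 58.68

58.7 kmol/h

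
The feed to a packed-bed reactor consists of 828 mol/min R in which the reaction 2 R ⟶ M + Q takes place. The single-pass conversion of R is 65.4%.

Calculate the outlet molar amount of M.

271 mol/min

R reacted = 0.654 × 828 = 541.5 mol/min; ν_R = −2, so ξ = 541.5/2 = 270.8 mol/min.
Outlet amounts (n = n₀ + ν ξ):
  R: 828 − 2(270.8) = 286.5
  M: 0 + 1(270.8) = 270.8
  Q: 0 + 1(270.8) = 270.8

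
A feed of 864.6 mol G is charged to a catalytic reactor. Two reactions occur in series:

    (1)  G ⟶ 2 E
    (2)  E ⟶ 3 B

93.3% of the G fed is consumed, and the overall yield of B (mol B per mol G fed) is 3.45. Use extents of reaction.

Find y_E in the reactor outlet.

0.169

Conversion of G: G consumed = 1ξ₁ = 0.933 × 864.6 → ξ₁ = 806.7 mol.
Yield of B: 3ξ₂ / 864.6 = 3.45 → ξ₂ = 994.3 mol.
Outlet amounts (n = n₀ + Σ ν·ξ):
  G: 864.6 − 1(806.7) = 57.93
  E: 0 + 2(806.7) − 1(994.3) = 619.1
  B: 0 + 3(994.3) = 2983
Total out = 3660 mol; y_E = 619.1 / 3660 = 0.1691.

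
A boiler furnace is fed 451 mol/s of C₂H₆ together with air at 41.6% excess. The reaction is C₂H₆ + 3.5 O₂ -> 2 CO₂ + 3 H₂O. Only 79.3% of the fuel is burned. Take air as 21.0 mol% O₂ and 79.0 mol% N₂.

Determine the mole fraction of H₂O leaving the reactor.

Stoichiometric O₂ = 3.5 × 451 = 1578 mol/s; O₂ fed = 1578 × 1.416 = 2235 mol/s.
N₂ fed = 2235 × 79/21 = 8408 mol/s.
Fuel reacted = 0.793 × 451 → ξ = 357.6 mol/s.
Outlet (n = n₀ + ν ξ):
  C₂H₆: 451 − 1(357.6) = 93.36
  O₂: 2235 − 3.5(357.6) = 983.4
  N₂: 8408 (inert)
  CO₂: 0 + 2(357.6) = 715.3
  H₂O: 0 + 3(357.6) = 1073
Total out = 11270 mol/s; y_H₂O = 1073 / 11270 = 0.09517.

0.0952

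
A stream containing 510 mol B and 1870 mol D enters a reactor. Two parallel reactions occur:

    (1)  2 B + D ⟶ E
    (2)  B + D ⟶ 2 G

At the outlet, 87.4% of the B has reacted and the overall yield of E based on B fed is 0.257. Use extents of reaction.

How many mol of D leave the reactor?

1560 mol

Yield of E: 1ξ₁ / 510 = 0.257 → ξ₁ = 131.1 mol.
Conversion of B: 2ξ₁ + 1ξ₂ = 0.874 × 510 = 445.7 → ξ₂ = 183.6 mol.
Outlet amounts (n = n₀ + Σ ν·ξ):
  B: 510 − 2(131.1) − 1(183.6) = 64.26
  D: 1870 − 1(131.1) − 1(183.6) = 1555
  E: 0 + 1(131.1) = 131.1
  G: 0 + 2(183.6) = 367.2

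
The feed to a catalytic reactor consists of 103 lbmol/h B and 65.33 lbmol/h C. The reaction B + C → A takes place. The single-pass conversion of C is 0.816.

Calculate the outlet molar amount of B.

C reacted = 0.816 × 65.33 = 53.31 lbmol/h; ν_C = −1, so ξ = 53.31/1 = 53.31 lbmol/h.
Outlet amounts (n = n₀ + ν ξ):
  B: 103 − 1(53.31) = 49.69
  C: 65.33 − 1(53.31) = 12.02
  A: 0 + 1(53.31) = 53.31

49.7 lbmol/h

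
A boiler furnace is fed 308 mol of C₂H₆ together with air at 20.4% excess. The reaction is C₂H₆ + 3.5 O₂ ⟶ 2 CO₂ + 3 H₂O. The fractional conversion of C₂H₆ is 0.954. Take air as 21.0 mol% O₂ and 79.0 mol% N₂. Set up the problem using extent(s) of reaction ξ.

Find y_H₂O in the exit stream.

Stoichiometric O₂ = 3.5 × 308 = 1078 mol; O₂ fed = 1078 × 1.204 = 1298 mol.
N₂ fed = 1298 × 79/21 = 4883 mol.
Fuel reacted = 0.954 × 308 → ξ = 293.8 mol.
Outlet (n = n₀ + ν ξ):
  C₂H₆: 308 − 1(293.8) = 14.17
  O₂: 1298 − 3.5(293.8) = 269.5
  N₂: 4883 (inert)
  CO₂: 0 + 2(293.8) = 587.7
  H₂O: 0 + 3(293.8) = 881.5
Total out = 6635 mol; y_H₂O = 881.5 / 6635 = 0.1328.

0.133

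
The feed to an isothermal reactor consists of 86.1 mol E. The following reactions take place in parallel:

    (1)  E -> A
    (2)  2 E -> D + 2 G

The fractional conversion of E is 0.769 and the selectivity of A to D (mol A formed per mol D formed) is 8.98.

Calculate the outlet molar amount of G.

Conversion of E: E consumed = 0.769 × 86.1 = 66.21 mol = 1ξ₁ + 2ξ₂.
Selectivity: 1ξ₁ / (1ξ₂) = 8.98 → ξ₁ = 8.98 ξ₂.
Substitute: (1·8.98 + 2) ξ₂ = 66.21 → ξ₂ = 6.03 mol, ξ₁ = 54.15 mol.
Outlet amounts (n = n₀ + Σ ν·ξ):
  E: 86.1 − 1(54.15) − 2(6.03) = 19.89
  A: 0 + 1(54.15) = 54.15
  D: 0 + 1(6.03) = 6.03
  G: 0 + 2(6.03) = 12.06

12.1 mol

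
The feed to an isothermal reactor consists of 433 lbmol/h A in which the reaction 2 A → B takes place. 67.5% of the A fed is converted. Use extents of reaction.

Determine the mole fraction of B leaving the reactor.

0.509

A reacted = 0.675 × 433 = 292.3 lbmol/h; ν_A = −2, so ξ = 292.3/2 = 146.1 lbmol/h.
Outlet amounts (n = n₀ + ν ξ):
  A: 433 − 2(146.1) = 140.7
  B: 0 + 1(146.1) = 146.1
Total out = 286.9 lbmol/h; y_B = 146.1 / 286.9 = 0.5094.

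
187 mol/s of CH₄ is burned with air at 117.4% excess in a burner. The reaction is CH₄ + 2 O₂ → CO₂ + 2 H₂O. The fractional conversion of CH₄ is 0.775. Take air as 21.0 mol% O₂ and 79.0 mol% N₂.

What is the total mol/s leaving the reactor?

4060 mol/s

Stoichiometric O₂ = 2 × 187 = 374 mol/s; O₂ fed = 374 × 2.174 = 813.1 mol/s.
N₂ fed = 813.1 × 79/21 = 3059 mol/s.
Fuel reacted = 0.775 × 187 → ξ = 144.9 mol/s.
Outlet (n = n₀ + ν ξ):
  CH₄: 187 − 1(144.9) = 42.07
  O₂: 813.1 − 2(144.9) = 523.2
  N₂: 3059 (inert)
  CO₂: 0 + 1(144.9) = 144.9
  H₂O: 0 + 2(144.9) = 289.9
Total out = 42.07 + 523.2 + 3059 + 144.9 + 289.9 = 4059 mol/s.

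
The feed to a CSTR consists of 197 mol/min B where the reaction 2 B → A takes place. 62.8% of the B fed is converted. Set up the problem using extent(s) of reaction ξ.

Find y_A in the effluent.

0.458

B reacted = 0.628 × 197 = 123.7 mol/min; ν_B = −2, so ξ = 123.7/2 = 61.86 mol/min.
Outlet amounts (n = n₀ + ν ξ):
  B: 197 − 2(61.86) = 73.28
  A: 0 + 1(61.86) = 61.86
Total out = 135.1 mol/min; y_A = 61.86 / 135.1 = 0.4577.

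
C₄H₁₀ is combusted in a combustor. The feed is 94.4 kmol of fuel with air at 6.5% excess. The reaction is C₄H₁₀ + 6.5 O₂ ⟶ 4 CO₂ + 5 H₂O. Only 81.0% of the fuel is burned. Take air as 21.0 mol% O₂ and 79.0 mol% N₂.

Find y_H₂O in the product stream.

Stoichiometric O₂ = 6.5 × 94.4 = 613.6 kmol; O₂ fed = 613.6 × 1.065 = 653.5 kmol.
N₂ fed = 653.5 × 79/21 = 2458 kmol.
Fuel reacted = 0.81 × 94.4 → ξ = 76.46 kmol.
Outlet (n = n₀ + ν ξ):
  C₄H₁₀: 94.4 − 1(76.46) = 17.94
  O₂: 653.5 − 6.5(76.46) = 156.5
  N₂: 2458 (inert)
  CO₂: 0 + 4(76.46) = 305.9
  H₂O: 0 + 5(76.46) = 382.3
Total out = 3321 kmol; y_H₂O = 382.3 / 3321 = 0.1151.

0.115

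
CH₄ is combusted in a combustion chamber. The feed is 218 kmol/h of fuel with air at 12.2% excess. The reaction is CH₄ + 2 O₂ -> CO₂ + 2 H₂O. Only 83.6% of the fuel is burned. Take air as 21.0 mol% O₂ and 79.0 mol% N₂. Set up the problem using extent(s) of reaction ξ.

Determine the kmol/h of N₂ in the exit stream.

1840 kmol/h

Stoichiometric O₂ = 2 × 218 = 436 kmol/h; O₂ fed = 436 × 1.122 = 489.2 kmol/h.
N₂ fed = 489.2 × 79/21 = 1840 kmol/h.
Fuel reacted = 0.836 × 218 → ξ = 182.2 kmol/h.
Outlet (n = n₀ + ν ξ):
  CH₄: 218 − 1(182.2) = 35.75
  O₂: 489.2 − 2(182.2) = 124.7
  N₂: 1840 (inert)
  CO₂: 0 + 1(182.2) = 182.2
  H₂O: 0 + 2(182.2) = 364.5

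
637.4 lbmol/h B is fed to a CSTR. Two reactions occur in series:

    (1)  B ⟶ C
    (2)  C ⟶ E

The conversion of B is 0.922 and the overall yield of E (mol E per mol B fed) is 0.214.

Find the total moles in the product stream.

637 lbmol/h

Conversion of B: B consumed = 1ξ₁ = 0.922 × 637.4 → ξ₁ = 587.7 lbmol/h.
Yield of E: 1ξ₂ / 637.4 = 0.214 → ξ₂ = 136.4 lbmol/h.
Outlet amounts (n = n₀ + Σ ν·ξ):
  B: 637.4 − 1(587.7) = 49.72
  C: 0 + 1(587.7) − 1(136.4) = 451.3
  E: 0 + 1(136.4) = 136.4
Total out = 49.72 + 451.3 + 136.4 = 637.4 lbmol/h.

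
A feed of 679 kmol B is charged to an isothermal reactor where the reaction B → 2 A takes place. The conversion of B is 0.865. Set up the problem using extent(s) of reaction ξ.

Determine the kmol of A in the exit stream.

1170 kmol

B reacted = 0.865 × 679 = 587.3 kmol; ν_B = −1, so ξ = 587.3/1 = 587.3 kmol.
Outlet amounts (n = n₀ + ν ξ):
  B: 679 − 1(587.3) = 91.66
  A: 0 + 2(587.3) = 1175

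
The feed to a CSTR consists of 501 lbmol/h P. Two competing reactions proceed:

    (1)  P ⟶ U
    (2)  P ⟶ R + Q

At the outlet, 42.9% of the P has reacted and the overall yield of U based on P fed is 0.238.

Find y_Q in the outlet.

0.16

Yield of U: 1ξ₁ / 501 = 0.238 → ξ₁ = 119.2 lbmol/h.
Conversion of P: 1ξ₁ + 1ξ₂ = 0.429 × 501 = 214.9 → ξ₂ = 95.69 lbmol/h.
Outlet amounts (n = n₀ + Σ ν·ξ):
  P: 501 − 1(119.2) − 1(95.69) = 286.1
  U: 0 + 1(119.2) = 119.2
  R: 0 + 1(95.69) = 95.69
  Q: 0 + 1(95.69) = 95.69
Total out = 596.7 lbmol/h; y_Q = 95.69 / 596.7 = 0.1604.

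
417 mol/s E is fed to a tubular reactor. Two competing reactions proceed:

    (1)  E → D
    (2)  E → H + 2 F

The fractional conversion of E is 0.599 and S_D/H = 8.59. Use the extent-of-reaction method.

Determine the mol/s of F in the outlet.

Conversion of E: E consumed = 0.599 × 417 = 249.8 mol/s = 1ξ₁ + 1ξ₂.
Selectivity: 1ξ₁ / (1ξ₂) = 8.59 → ξ₁ = 8.59 ξ₂.
Substitute: (1·8.59 + 1) ξ₂ = 249.8 → ξ₂ = 26.05 mol/s, ξ₁ = 223.7 mol/s.
Outlet amounts (n = n₀ + Σ ν·ξ):
  E: 417 − 1(223.7) − 1(26.05) = 167.2
  D: 0 + 1(223.7) = 223.7
  H: 0 + 1(26.05) = 26.05
  F: 0 + 2(26.05) = 52.09

52.1 mol/s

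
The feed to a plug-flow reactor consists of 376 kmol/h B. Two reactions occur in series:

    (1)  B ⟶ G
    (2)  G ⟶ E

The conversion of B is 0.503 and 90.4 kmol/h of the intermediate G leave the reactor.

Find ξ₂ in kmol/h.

ξ₂ = 98.7 kmol/h

Conversion of B: B consumed = 1ξ₁ = 0.503 × 376 → ξ₁ = 189.1 kmol/h.
G balance: n_G = 0 + 1ξ₁ − 1ξ₂ = 90.4 → ξ₂ = (1·189.1 − 90.4)/1 = 98.73 kmol/h.
Outlet amounts (n = n₀ + Σ ν·ξ):
  B: 376 − 1(189.1) = 186.9
  G: 0 + 1(189.1) − 1(98.73) = 90.4
  E: 0 + 1(98.73) = 98.73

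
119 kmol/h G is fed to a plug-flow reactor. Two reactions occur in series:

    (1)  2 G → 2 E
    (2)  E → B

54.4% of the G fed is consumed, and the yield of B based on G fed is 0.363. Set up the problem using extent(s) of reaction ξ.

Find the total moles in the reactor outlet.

Conversion of G: G consumed = 2ξ₁ = 0.544 × 119 → ξ₁ = 32.37 kmol/h.
Yield of B: 1ξ₂ / 119 = 0.363 → ξ₂ = 43.2 kmol/h.
Outlet amounts (n = n₀ + Σ ν·ξ):
  G: 119 − 2(32.37) = 54.26
  E: 0 + 2(32.37) − 1(43.2) = 21.54
  B: 0 + 1(43.2) = 43.2
Total out = 54.26 + 21.54 + 43.2 = 119 kmol/h.

119 kmol/h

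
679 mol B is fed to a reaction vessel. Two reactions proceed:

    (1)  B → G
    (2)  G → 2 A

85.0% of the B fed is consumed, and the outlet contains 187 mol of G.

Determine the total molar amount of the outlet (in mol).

1070 mol

Conversion of B: B consumed = 1ξ₁ = 0.85 × 679 → ξ₁ = 577.1 mol.
G balance: n_G = 0 + 1ξ₁ − 1ξ₂ = 187 → ξ₂ = (1·577.1 − 187)/1 = 390.1 mol.
Outlet amounts (n = n₀ + Σ ν·ξ):
  B: 679 − 1(577.1) = 101.9
  G: 0 + 1(577.1) − 1(390.1) = 187
  A: 0 + 2(390.1) = 780.3
Total out = 101.9 + 187 + 780.3 = 1069 mol.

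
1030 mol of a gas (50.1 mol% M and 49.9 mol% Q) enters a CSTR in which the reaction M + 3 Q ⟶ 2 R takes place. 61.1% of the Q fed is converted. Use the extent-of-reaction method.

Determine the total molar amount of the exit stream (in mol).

Q reacted = 0.611 × 514 = 314 mol; ν_Q = −3, so ξ = 314/3 = 104.7 mol.
Outlet amounts (n = n₀ + ν ξ):
  M: 516 − 1(104.7) = 411.4
  Q: 514 − 3(104.7) = 199.9
  R: 0 + 2(104.7) = 209.4
Total out = 411.4 + 199.9 + 209.4 = 820.6 mol.

821 mol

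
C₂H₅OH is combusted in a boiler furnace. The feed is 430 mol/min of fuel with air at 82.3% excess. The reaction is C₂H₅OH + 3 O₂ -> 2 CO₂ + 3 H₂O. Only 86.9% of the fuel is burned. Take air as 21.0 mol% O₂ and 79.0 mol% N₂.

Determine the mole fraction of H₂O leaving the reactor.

0.0934

Stoichiometric O₂ = 3 × 430 = 1290 mol/min; O₂ fed = 1290 × 1.823 = 2352 mol/min.
N₂ fed = 2352 × 79/21 = 8847 mol/min.
Fuel reacted = 0.869 × 430 → ξ = 373.7 mol/min.
Outlet (n = n₀ + ν ξ):
  C₂H₅OH: 430 − 1(373.7) = 56.33
  O₂: 2352 − 3(373.7) = 1231
  N₂: 8847 (inert)
  CO₂: 0 + 2(373.7) = 747.3
  H₂O: 0 + 3(373.7) = 1121
Total out = 12000 mol/min; y_H₂O = 1121 / 12000 = 0.0934.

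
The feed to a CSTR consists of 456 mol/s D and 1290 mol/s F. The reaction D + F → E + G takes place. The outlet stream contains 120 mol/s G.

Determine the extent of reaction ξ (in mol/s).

For G: n = n₀ + 1ξ → 120 = 0 + 1ξ, giving ξ = 120 mol/s.
Outlet amounts (n = n₀ + ν ξ):
  D: 456 − 1(120) = 336
  F: 1290 − 1(120) = 1170
  E: 0 + 1(120) = 120
  G: 0 + 1(120) = 120

ξ = 120 mol/s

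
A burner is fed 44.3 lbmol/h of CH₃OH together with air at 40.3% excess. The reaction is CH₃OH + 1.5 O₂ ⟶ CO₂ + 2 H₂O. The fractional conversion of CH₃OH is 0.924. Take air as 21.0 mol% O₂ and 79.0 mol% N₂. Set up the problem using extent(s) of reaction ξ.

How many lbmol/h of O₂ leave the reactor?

Stoichiometric O₂ = 1.5 × 44.3 = 66.45 lbmol/h; O₂ fed = 66.45 × 1.403 = 93.23 lbmol/h.
N₂ fed = 93.23 × 79/21 = 350.7 lbmol/h.
Fuel reacted = 0.924 × 44.3 → ξ = 40.93 lbmol/h.
Outlet (n = n₀ + ν ξ):
  CH₃OH: 44.3 − 1(40.93) = 3.367
  O₂: 93.23 − 1.5(40.93) = 31.83
  N₂: 350.7 (inert)
  CO₂: 0 + 1(40.93) = 40.93
  H₂O: 0 + 2(40.93) = 81.87

31.8 lbmol/h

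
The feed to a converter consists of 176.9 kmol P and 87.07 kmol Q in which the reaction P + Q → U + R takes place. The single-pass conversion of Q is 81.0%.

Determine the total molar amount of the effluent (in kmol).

Q reacted = 0.81 × 87.07 = 70.53 kmol; ν_Q = −1, so ξ = 70.53/1 = 70.53 kmol.
Outlet amounts (n = n₀ + ν ξ):
  P: 176.9 − 1(70.53) = 106.4
  Q: 87.07 − 1(70.53) = 16.54
  U: 0 + 1(70.53) = 70.53
  R: 0 + 1(70.53) = 70.53
Total out = 106.4 + 16.54 + 70.53 + 70.53 = 264 kmol.

264 kmol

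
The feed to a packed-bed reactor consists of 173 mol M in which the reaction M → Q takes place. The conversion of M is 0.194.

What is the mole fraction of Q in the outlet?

M reacted = 0.194 × 173 = 33.56 mol; ν_M = −1, so ξ = 33.56/1 = 33.56 mol.
Outlet amounts (n = n₀ + ν ξ):
  M: 173 − 1(33.56) = 139.4
  Q: 0 + 1(33.56) = 33.56
Total out = 173 mol; y_Q = 33.56 / 173 = 0.194.

0.194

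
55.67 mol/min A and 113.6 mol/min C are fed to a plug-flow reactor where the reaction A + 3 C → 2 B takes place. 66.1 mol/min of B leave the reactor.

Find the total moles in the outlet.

103 mol/min

For B: n = n₀ + 2ξ → 66.1 = 0 + 2ξ, giving ξ = 33.05 mol/min.
Outlet amounts (n = n₀ + ν ξ):
  A: 55.67 − 1(33.05) = 22.62
  C: 113.6 − 3(33.05) = 14.45
  B: 0 + 2(33.05) = 66.1
Total out = 22.62 + 14.45 + 66.1 = 103.2 mol/min.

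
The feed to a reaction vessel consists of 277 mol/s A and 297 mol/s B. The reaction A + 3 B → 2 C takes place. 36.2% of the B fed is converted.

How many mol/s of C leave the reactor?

B reacted = 0.362 × 297 = 107.5 mol/s; ν_B = −3, so ξ = 107.5/3 = 35.84 mol/s.
Outlet amounts (n = n₀ + ν ξ):
  A: 277 − 1(35.84) = 241.2
  B: 297 − 3(35.84) = 189.5
  C: 0 + 2(35.84) = 71.68

71.7 mol/s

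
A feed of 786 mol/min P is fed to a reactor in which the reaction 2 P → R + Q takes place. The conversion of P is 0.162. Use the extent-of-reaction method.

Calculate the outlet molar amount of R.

63.7 mol/min

P reacted = 0.162 × 786 = 127.3 mol/min; ν_P = −2, so ξ = 127.3/2 = 63.67 mol/min.
Outlet amounts (n = n₀ + ν ξ):
  P: 786 − 2(63.67) = 658.7
  R: 0 + 1(63.67) = 63.67
  Q: 0 + 1(63.67) = 63.67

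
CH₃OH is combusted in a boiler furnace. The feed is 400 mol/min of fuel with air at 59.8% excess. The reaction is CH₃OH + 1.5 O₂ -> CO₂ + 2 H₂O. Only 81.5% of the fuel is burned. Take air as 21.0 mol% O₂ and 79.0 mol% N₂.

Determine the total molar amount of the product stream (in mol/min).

5130 mol/min

Stoichiometric O₂ = 1.5 × 400 = 600 mol/min; O₂ fed = 600 × 1.598 = 958.8 mol/min.
N₂ fed = 958.8 × 79/21 = 3607 mol/min.
Fuel reacted = 0.815 × 400 → ξ = 326 mol/min.
Outlet (n = n₀ + ν ξ):
  CH₃OH: 400 − 1(326) = 74
  O₂: 958.8 − 1.5(326) = 469.8
  N₂: 3607 (inert)
  CO₂: 0 + 1(326) = 326
  H₂O: 0 + 2(326) = 652
Total out = 74 + 469.8 + 3607 + 326 + 652 = 5129 mol/min.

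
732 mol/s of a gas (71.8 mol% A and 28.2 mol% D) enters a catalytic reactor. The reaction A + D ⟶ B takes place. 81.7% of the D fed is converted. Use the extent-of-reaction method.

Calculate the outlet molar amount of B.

D reacted = 0.817 × 206.4 = 168.6 mol/s; ν_D = −1, so ξ = 168.6/1 = 168.6 mol/s.
Outlet amounts (n = n₀ + ν ξ):
  A: 525.6 − 1(168.6) = 356.9
  D: 206.4 − 1(168.6) = 37.78
  B: 0 + 1(168.6) = 168.6

169 mol/s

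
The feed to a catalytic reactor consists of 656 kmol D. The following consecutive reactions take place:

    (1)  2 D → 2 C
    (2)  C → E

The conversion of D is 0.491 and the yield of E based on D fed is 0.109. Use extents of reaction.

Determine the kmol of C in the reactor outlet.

251 kmol

Conversion of D: D consumed = 2ξ₁ = 0.491 × 656 → ξ₁ = 161 kmol.
Yield of E: 1ξ₂ / 656 = 0.109 → ξ₂ = 71.5 kmol.
Outlet amounts (n = n₀ + Σ ν·ξ):
  D: 656 − 2(161) = 333.9
  C: 0 + 2(161) − 1(71.5) = 250.6
  E: 0 + 1(71.5) = 71.5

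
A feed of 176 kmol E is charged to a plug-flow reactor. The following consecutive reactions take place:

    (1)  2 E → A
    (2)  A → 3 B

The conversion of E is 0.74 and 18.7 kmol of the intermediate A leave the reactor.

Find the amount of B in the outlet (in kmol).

139 kmol

Conversion of E: E consumed = 2ξ₁ = 0.74 × 176 → ξ₁ = 65.12 kmol.
A balance: n_A = 0 + 1ξ₁ − 1ξ₂ = 18.7 → ξ₂ = (1·65.12 − 18.7)/1 = 46.42 kmol.
Outlet amounts (n = n₀ + Σ ν·ξ):
  E: 176 − 2(65.12) = 45.76
  A: 0 + 1(65.12) − 1(46.42) = 18.7
  B: 0 + 3(46.42) = 139.3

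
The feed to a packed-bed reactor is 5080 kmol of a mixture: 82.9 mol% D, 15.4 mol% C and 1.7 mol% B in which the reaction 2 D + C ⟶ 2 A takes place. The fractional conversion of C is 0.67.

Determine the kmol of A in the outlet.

C reacted = 0.67 × 782.3 = 524.2 kmol; ν_C = −1, so ξ = 524.2/1 = 524.2 kmol.
Outlet amounts (n = n₀ + ν ξ):
  D: 4211 − 2(524.2) = 3163
  C: 782.3 − 1(524.2) = 258.2
  A: 0 + 2(524.2) = 1048
  B: 86.36 (inert)

1050 kmol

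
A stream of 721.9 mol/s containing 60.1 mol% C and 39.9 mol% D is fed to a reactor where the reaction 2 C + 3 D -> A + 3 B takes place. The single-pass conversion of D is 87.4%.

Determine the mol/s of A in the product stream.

83.9 mol/s

D reacted = 0.874 × 288 = 251.7 mol/s; ν_D = −3, so ξ = 251.7/3 = 83.92 mol/s.
Outlet amounts (n = n₀ + ν ξ):
  C: 433.9 − 2(83.92) = 266
  D: 288 − 3(83.92) = 36.29
  A: 0 + 1(83.92) = 83.92
  B: 0 + 3(83.92) = 251.7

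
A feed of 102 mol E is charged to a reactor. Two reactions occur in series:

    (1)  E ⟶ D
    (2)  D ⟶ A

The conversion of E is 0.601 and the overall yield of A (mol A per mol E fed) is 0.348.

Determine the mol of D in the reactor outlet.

Conversion of E: E consumed = 1ξ₁ = 0.601 × 102 → ξ₁ = 61.3 mol.
Yield of A: 1ξ₂ / 102 = 0.348 → ξ₂ = 35.5 mol.
Outlet amounts (n = n₀ + Σ ν·ξ):
  E: 102 − 1(61.3) = 40.7
  D: 0 + 1(61.3) − 1(35.5) = 25.81
  A: 0 + 1(35.5) = 35.5

25.8 mol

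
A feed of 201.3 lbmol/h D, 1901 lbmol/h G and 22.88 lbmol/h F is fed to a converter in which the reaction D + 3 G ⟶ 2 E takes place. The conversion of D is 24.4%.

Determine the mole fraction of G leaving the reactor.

0.865

D reacted = 0.244 × 201.3 = 49.12 lbmol/h; ν_D = −1, so ξ = 49.12/1 = 49.12 lbmol/h.
Outlet amounts (n = n₀ + ν ξ):
  D: 201.3 − 1(49.12) = 152.2
  G: 1901 − 3(49.12) = 1754
  E: 0 + 2(49.12) = 98.23
  F: 22.88 (inert)
Total out = 2027 lbmol/h; y_G = 1754 / 2027 = 0.8652.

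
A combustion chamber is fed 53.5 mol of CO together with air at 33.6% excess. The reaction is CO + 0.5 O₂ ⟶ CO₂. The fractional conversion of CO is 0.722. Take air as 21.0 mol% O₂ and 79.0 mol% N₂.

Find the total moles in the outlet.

204 mol

Stoichiometric O₂ = 0.5 × 53.5 = 26.75 mol; O₂ fed = 26.75 × 1.336 = 35.74 mol.
N₂ fed = 35.74 × 79/21 = 134.4 mol.
Fuel reacted = 0.722 × 53.5 → ξ = 38.63 mol.
Outlet (n = n₀ + ν ξ):
  CO: 53.5 − 1(38.63) = 14.87
  O₂: 35.74 − 0.5(38.63) = 16.42
  N₂: 134.4 (inert)
  CO₂: 0 + 1(38.63) = 38.63
Total out = 14.87 + 16.42 + 134.4 + 38.63 = 204.4 mol.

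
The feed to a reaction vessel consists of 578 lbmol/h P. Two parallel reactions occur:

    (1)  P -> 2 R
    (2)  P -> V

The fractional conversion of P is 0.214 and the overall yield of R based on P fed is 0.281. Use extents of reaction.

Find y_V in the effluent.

0.0644

Yield of R: 2ξ₁ / 578 = 0.281 → ξ₁ = 81.21 lbmol/h.
Conversion of P: 1ξ₁ + 1ξ₂ = 0.214 × 578 = 123.7 → ξ₂ = 42.48 lbmol/h.
Outlet amounts (n = n₀ + Σ ν·ξ):
  P: 578 − 1(81.21) − 1(42.48) = 454.3
  R: 0 + 2(81.21) = 162.4
  V: 0 + 1(42.48) = 42.48
Total out = 659.2 lbmol/h; y_V = 42.48 / 659.2 = 0.06445.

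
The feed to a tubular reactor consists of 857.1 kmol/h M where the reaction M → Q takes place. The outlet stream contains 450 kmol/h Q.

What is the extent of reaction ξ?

For Q: n = n₀ + 1ξ → 450 = 0 + 1ξ, giving ξ = 450 kmol/h.
Outlet amounts (n = n₀ + ν ξ):
  M: 857.1 − 1(450) = 407.1
  Q: 0 + 1(450) = 450

ξ = 450 kmol/h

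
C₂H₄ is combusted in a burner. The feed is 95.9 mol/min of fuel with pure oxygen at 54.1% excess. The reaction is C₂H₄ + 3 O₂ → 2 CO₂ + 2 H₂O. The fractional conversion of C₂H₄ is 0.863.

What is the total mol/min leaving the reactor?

539 mol/min

Stoichiometric O₂ = 3 × 95.9 = 287.7 mol/min; O₂ fed = 287.7 × 1.541 = 443.3 mol/min.
Fuel reacted = 0.863 × 95.9 → ξ = 82.76 mol/min.
Outlet (n = n₀ + ν ξ):
  C₂H₄: 95.9 − 1(82.76) = 13.14
  O₂: 443.3 − 3(82.76) = 195.1
  CO₂: 0 + 2(82.76) = 165.5
  H₂O: 0 + 2(82.76) = 165.5
Total out = 13.14 + 195.1 + 165.5 + 165.5 = 539.2 mol/min.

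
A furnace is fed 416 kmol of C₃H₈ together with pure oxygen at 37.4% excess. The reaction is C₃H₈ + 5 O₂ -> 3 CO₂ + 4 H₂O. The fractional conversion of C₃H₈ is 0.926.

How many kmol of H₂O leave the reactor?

1540 kmol

Stoichiometric O₂ = 5 × 416 = 2080 kmol; O₂ fed = 2080 × 1.374 = 2858 kmol.
Fuel reacted = 0.926 × 416 → ξ = 385.2 kmol.
Outlet (n = n₀ + ν ξ):
  C₃H₈: 416 − 1(385.2) = 30.78
  O₂: 2858 − 5(385.2) = 931.8
  CO₂: 0 + 3(385.2) = 1156
  H₂O: 0 + 4(385.2) = 1541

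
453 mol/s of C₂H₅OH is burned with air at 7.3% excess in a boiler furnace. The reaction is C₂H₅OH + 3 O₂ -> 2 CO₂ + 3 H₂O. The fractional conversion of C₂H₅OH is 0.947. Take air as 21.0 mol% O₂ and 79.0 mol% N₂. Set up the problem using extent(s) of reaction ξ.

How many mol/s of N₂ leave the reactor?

Stoichiometric O₂ = 3 × 453 = 1359 mol/s; O₂ fed = 1359 × 1.073 = 1458 mol/s.
N₂ fed = 1458 × 79/21 = 5486 mol/s.
Fuel reacted = 0.947 × 453 → ξ = 429 mol/s.
Outlet (n = n₀ + ν ξ):
  C₂H₅OH: 453 − 1(429) = 24.01
  O₂: 1458 − 3(429) = 171.2
  N₂: 5486 (inert)
  CO₂: 0 + 2(429) = 858
  H₂O: 0 + 3(429) = 1287

5490 mol/s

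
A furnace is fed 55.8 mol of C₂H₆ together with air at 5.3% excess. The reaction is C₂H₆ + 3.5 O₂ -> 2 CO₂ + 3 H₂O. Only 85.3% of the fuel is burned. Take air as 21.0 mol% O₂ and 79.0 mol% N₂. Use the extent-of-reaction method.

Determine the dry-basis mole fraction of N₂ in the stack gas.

0.844

Stoichiometric O₂ = 3.5 × 55.8 = 195.3 mol; O₂ fed = 195.3 × 1.053 = 205.7 mol.
N₂ fed = 205.7 × 79/21 = 773.6 mol.
Fuel reacted = 0.853 × 55.8 → ξ = 47.6 mol.
Outlet (n = n₀ + ν ξ):
  C₂H₆: 55.8 − 1(47.6) = 8.203
  O₂: 205.7 − 3.5(47.6) = 39.06
  N₂: 773.6 (inert)
  CO₂: 0 + 2(47.6) = 95.19
  H₂O: 0 + 3(47.6) = 142.8
Dry total = 916.1 mol; y_N₂ (dry) = 773.6 / 916.1 = 0.8445.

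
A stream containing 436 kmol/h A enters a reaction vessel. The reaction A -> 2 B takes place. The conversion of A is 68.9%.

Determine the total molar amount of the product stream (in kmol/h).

736 kmol/h

A reacted = 0.689 × 436 = 300.4 kmol/h; ν_A = −1, so ξ = 300.4/1 = 300.4 kmol/h.
Outlet amounts (n = n₀ + ν ξ):
  A: 436 − 1(300.4) = 135.6
  B: 0 + 2(300.4) = 600.8
Total out = 135.6 + 600.8 = 736.4 kmol/h.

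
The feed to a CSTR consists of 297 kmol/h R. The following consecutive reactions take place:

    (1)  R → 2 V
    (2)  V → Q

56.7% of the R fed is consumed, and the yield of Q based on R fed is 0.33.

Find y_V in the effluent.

Conversion of R: R consumed = 1ξ₁ = 0.567 × 297 → ξ₁ = 168.4 kmol/h.
Yield of Q: 1ξ₂ / 297 = 0.33 → ξ₂ = 98.01 kmol/h.
Outlet amounts (n = n₀ + Σ ν·ξ):
  R: 297 − 1(168.4) = 128.6
  V: 0 + 2(168.4) − 1(98.01) = 238.8
  Q: 0 + 1(98.01) = 98.01
Total out = 465.4 kmol/h; y_V = 238.8 / 465.4 = 0.5131.

0.513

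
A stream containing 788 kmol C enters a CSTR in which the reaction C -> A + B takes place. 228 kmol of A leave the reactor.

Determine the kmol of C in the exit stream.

560 kmol

For A: n = n₀ + 1ξ → 228 = 0 + 1ξ, giving ξ = 228 kmol.
Outlet amounts (n = n₀ + ν ξ):
  C: 788 − 1(228) = 560
  A: 0 + 1(228) = 228
  B: 0 + 1(228) = 228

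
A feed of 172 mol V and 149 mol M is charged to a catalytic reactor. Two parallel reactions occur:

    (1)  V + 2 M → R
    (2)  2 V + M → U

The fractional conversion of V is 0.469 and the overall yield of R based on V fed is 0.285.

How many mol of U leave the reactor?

15.8 mol

Yield of R: 1ξ₁ / 172 = 0.285 → ξ₁ = 49.02 mol.
Conversion of V: 1ξ₁ + 2ξ₂ = 0.469 × 172 = 80.67 → ξ₂ = 15.82 mol.
Outlet amounts (n = n₀ + Σ ν·ξ):
  V: 172 − 1(49.02) − 2(15.82) = 91.33
  M: 149 − 2(49.02) − 1(15.82) = 35.14
  R: 0 + 1(49.02) = 49.02
  U: 0 + 1(15.82) = 15.82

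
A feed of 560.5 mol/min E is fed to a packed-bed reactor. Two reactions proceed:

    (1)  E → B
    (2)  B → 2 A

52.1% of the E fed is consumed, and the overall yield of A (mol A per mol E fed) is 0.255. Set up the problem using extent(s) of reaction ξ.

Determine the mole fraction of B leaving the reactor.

0.349

Conversion of E: E consumed = 1ξ₁ = 0.521 × 560.5 → ξ₁ = 292 mol/min.
Yield of A: 2ξ₂ / 560.5 = 0.255 → ξ₂ = 71.46 mol/min.
Outlet amounts (n = n₀ + Σ ν·ξ):
  E: 560.5 − 1(292) = 268.5
  B: 0 + 1(292) − 1(71.46) = 220.6
  A: 0 + 2(71.46) = 142.9
Total out = 632 mol/min; y_B = 220.6 / 632 = 0.349.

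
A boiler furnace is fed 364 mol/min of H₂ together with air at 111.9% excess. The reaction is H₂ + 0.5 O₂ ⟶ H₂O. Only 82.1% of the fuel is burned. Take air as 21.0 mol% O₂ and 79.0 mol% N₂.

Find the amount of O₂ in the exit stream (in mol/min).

Stoichiometric O₂ = 0.5 × 364 = 182 mol/min; O₂ fed = 182 × 2.119 = 385.7 mol/min.
N₂ fed = 385.7 × 79/21 = 1451 mol/min.
Fuel reacted = 0.821 × 364 → ξ = 298.8 mol/min.
Outlet (n = n₀ + ν ξ):
  H₂: 364 − 1(298.8) = 65.16
  O₂: 385.7 − 0.5(298.8) = 236.2
  N₂: 1451 (inert)
  H₂O: 0 + 1(298.8) = 298.8

236 mol/min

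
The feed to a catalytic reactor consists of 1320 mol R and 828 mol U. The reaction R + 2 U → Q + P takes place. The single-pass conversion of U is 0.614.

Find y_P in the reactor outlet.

U reacted = 0.614 × 828 = 508.4 mol; ν_U = −2, so ξ = 508.4/2 = 254.2 mol.
Outlet amounts (n = n₀ + ν ξ):
  R: 1320 − 1(254.2) = 1066
  U: 828 − 2(254.2) = 319.6
  Q: 0 + 1(254.2) = 254.2
  P: 0 + 1(254.2) = 254.2
Total out = 1894 mol; y_P = 254.2 / 1894 = 0.1342.

0.134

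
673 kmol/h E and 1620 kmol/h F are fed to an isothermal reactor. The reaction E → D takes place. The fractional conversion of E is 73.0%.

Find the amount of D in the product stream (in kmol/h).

E reacted = 0.73 × 673 = 491.3 kmol/h; ν_E = −1, so ξ = 491.3/1 = 491.3 kmol/h.
Outlet amounts (n = n₀ + ν ξ):
  E: 673 − 1(491.3) = 181.7
  D: 0 + 1(491.3) = 491.3
  F: 1620 (inert)

491 kmol/h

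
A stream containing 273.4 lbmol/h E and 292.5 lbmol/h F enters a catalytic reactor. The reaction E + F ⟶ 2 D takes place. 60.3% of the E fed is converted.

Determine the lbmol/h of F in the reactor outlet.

E reacted = 0.603 × 273.4 = 164.9 lbmol/h; ν_E = −1, so ξ = 164.9/1 = 164.9 lbmol/h.
Outlet amounts (n = n₀ + ν ξ):
  E: 273.4 − 1(164.9) = 108.5
  F: 292.5 − 1(164.9) = 127.6
  D: 0 + 2(164.9) = 329.7

128 lbmol/h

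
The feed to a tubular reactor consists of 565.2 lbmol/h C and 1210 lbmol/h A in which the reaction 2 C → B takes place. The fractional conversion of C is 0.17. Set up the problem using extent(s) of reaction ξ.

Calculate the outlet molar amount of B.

C reacted = 0.17 × 565.2 = 96.08 lbmol/h; ν_C = −2, so ξ = 96.08/2 = 48.04 lbmol/h.
Outlet amounts (n = n₀ + ν ξ):
  C: 565.2 − 2(48.04) = 469.1
  B: 0 + 1(48.04) = 48.04
  A: 1210 (inert)

48 lbmol/h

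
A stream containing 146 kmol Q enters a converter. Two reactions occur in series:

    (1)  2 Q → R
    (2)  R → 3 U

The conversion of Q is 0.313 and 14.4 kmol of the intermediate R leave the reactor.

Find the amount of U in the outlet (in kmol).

25.3 kmol

Conversion of Q: Q consumed = 2ξ₁ = 0.313 × 146 → ξ₁ = 22.85 kmol.
R balance: n_R = 0 + 1ξ₁ − 1ξ₂ = 14.4 → ξ₂ = (1·22.85 − 14.4)/1 = 8.449 kmol.
Outlet amounts (n = n₀ + Σ ν·ξ):
  Q: 146 − 2(22.85) = 100.3
  R: 0 + 1(22.85) − 1(8.449) = 14.4
  U: 0 + 3(8.449) = 25.35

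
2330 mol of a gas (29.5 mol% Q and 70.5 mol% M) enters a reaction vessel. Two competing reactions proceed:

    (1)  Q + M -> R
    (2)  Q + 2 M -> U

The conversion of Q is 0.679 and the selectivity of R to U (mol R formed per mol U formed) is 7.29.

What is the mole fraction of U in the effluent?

Conversion of Q: Q consumed = 0.679 × 687.4 = 466.7 mol = 1ξ₁ + 1ξ₂.
Selectivity: 1ξ₁ / (1ξ₂) = 7.29 → ξ₁ = 7.29 ξ₂.
Substitute: (1·7.29 + 1) ξ₂ = 466.7 → ξ₂ = 56.3 mol, ξ₁ = 410.4 mol.
Outlet amounts (n = n₀ + Σ ν·ξ):
  Q: 687.4 − 1(410.4) − 1(56.3) = 220.6
  M: 1643 − 1(410.4) − 2(56.3) = 1120
  R: 0 + 1(410.4) = 410.4
  U: 0 + 1(56.3) = 56.3
Total out = 1807 mol; y_U = 56.3 / 1807 = 0.03116.

0.0312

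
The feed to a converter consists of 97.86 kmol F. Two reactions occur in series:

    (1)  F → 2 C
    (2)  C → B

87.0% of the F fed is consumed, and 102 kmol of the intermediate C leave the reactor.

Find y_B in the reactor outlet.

0.373

Conversion of F: F consumed = 1ξ₁ = 0.87 × 97.86 → ξ₁ = 85.14 kmol.
C balance: n_C = 0 + 2ξ₁ − 1ξ₂ = 102 → ξ₂ = (2·85.14 − 102)/1 = 68.28 kmol.
Outlet amounts (n = n₀ + Σ ν·ξ):
  F: 97.86 − 1(85.14) = 12.72
  C: 0 + 2(85.14) − 1(68.28) = 102
  B: 0 + 1(68.28) = 68.28
Total out = 183 kmol; y_B = 68.28 / 183 = 0.3731.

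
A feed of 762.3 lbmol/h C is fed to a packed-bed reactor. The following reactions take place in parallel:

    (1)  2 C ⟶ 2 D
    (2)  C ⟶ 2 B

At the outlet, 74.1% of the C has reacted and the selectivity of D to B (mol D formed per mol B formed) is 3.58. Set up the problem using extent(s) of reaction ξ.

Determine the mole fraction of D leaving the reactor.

0.596

Conversion of C: C consumed = 0.741 × 762.3 = 564.9 lbmol/h = 2ξ₁ + 1ξ₂.
Selectivity: 2ξ₁ / (2ξ₂) = 3.58 → ξ₁ = 3.58 ξ₂.
Substitute: (2·3.58 + 1) ξ₂ = 564.9 → ξ₂ = 69.22 lbmol/h, ξ₁ = 247.8 lbmol/h.
Outlet amounts (n = n₀ + Σ ν·ξ):
  C: 762.3 − 2(247.8) − 1(69.22) = 197.4
  D: 0 + 2(247.8) = 495.6
  B: 0 + 2(69.22) = 138.4
Total out = 831.5 lbmol/h; y_D = 495.6 / 831.5 = 0.5961.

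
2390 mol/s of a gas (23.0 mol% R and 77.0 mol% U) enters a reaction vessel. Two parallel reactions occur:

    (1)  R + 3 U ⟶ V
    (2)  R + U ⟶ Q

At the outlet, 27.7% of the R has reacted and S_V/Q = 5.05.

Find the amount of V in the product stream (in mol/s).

127 mol/s

Conversion of R: R consumed = 0.277 × 549.7 = 152.3 mol/s = 1ξ₁ + 1ξ₂.
Selectivity: 1ξ₁ / (1ξ₂) = 5.05 → ξ₁ = 5.05 ξ₂.
Substitute: (1·5.05 + 1) ξ₂ = 152.3 → ξ₂ = 25.17 mol/s, ξ₁ = 127.1 mol/s.
Outlet amounts (n = n₀ + Σ ν·ξ):
  R: 549.7 − 1(127.1) − 1(25.17) = 397.4
  U: 1840 − 3(127.1) − 1(25.17) = 1434
  V: 0 + 1(127.1) = 127.1
  Q: 0 + 1(25.17) = 25.17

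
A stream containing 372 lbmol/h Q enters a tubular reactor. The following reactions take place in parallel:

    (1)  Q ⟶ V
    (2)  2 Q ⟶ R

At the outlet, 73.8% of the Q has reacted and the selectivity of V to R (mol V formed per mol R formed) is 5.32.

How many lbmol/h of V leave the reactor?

200 lbmol/h

Conversion of Q: Q consumed = 0.738 × 372 = 274.5 lbmol/h = 1ξ₁ + 2ξ₂.
Selectivity: 1ξ₁ / (1ξ₂) = 5.32 → ξ₁ = 5.32 ξ₂.
Substitute: (1·5.32 + 2) ξ₂ = 274.5 → ξ₂ = 37.5 lbmol/h, ξ₁ = 199.5 lbmol/h.
Outlet amounts (n = n₀ + Σ ν·ξ):
  Q: 372 − 1(199.5) − 2(37.5) = 97.46
  V: 0 + 1(199.5) = 199.5
  R: 0 + 1(37.5) = 37.5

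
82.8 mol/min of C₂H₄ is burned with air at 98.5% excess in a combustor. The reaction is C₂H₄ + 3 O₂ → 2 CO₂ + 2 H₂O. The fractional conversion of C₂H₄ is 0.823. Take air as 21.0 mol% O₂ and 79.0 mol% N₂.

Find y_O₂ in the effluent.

Stoichiometric O₂ = 3 × 82.8 = 248.4 mol/min; O₂ fed = 248.4 × 1.985 = 493.1 mol/min.
N₂ fed = 493.1 × 79/21 = 1855 mol/min.
Fuel reacted = 0.823 × 82.8 → ξ = 68.14 mol/min.
Outlet (n = n₀ + ν ξ):
  C₂H₄: 82.8 − 1(68.14) = 14.66
  O₂: 493.1 − 3(68.14) = 288.6
  N₂: 1855 (inert)
  CO₂: 0 + 2(68.14) = 136.3
  H₂O: 0 + 2(68.14) = 136.3
Total out = 2431 mol/min; y_O₂ = 288.6 / 2431 = 0.1187.

0.119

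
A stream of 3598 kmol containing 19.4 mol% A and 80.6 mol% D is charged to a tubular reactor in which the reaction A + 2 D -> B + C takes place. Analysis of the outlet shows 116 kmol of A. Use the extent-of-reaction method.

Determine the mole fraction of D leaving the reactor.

For A: n = n₀ − 1ξ → 116 = 698 − 1ξ, giving ξ = 582 kmol.
Outlet amounts (n = n₀ + ν ξ):
  A: 698 − 1(582) = 116
  D: 2900 − 2(582) = 1736
  B: 0 + 1(582) = 582
  C: 0 + 1(582) = 582
Total out = 3016 kmol; y_D = 1736 / 3016 = 0.5756.

0.576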